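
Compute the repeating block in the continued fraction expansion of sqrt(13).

[3; (1, 1, 1, 1, 6)]

Write x_i = (sqrt(13) + m_i)/d_i with (m_0, d_0) = (0, 1). a_0 = floor(sqrt(13)) = 3, since 3^2 = 9 <= 13 < 16 = 4^2.
Iterate m_{i+1} = d_i*a_i - m_i, d_{i+1} = (13 - m_{i+1}^2)/d_i, a_{i+1} = floor((a_0 + m_{i+1})/d_{i+1}):
  m_1 = 1*3 - 0 = 3, d_1 = (13 - 3^2)/1 = 4/1 = 4, a_1 = floor((3 + 3)/4) = 1.
  m_2 = 4*1 - 3 = 1, d_2 = (13 - 1^2)/4 = 12/4 = 3, a_2 = floor((3 + 1)/3) = 1.
  m_3 = 3*1 - 1 = 2, d_3 = (13 - 2^2)/3 = 9/3 = 3, a_3 = floor((3 + 2)/3) = 1.
  m_4 = 3*1 - 2 = 1, d_4 = (13 - 1^2)/3 = 12/3 = 4, a_4 = floor((3 + 1)/4) = 1.
  m_5 = 4*1 - 1 = 3, d_5 = (13 - 3^2)/4 = 4/4 = 1, a_5 = floor((3 + 3)/1) = 6.
  m_6 = 1*6 - 3 = 3, d_6 = (13 - 3^2)/1 = 4/1 = 4: (m_6, d_6) = (m_1, d_1) = (3, 4), so from here the quotients repeat a_1, ..., a_5; the period length is 5.
Hence the expansion of sqrt(13) is a_0 = 3 followed by the repeating block 1, 1, 1, 1, 6 (period 5).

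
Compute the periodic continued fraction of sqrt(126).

Write x_i = (sqrt(126) + m_i)/d_i with (m_0, d_0) = (0, 1). a_0 = floor(sqrt(126)) = 11, since 11^2 = 121 <= 126 < 144 = 12^2.
Iterate m_{i+1} = d_i*a_i - m_i, d_{i+1} = (126 - m_{i+1}^2)/d_i, a_{i+1} = floor((a_0 + m_{i+1})/d_{i+1}):
  m_1 = 1*11 - 0 = 11, d_1 = (126 - 11^2)/1 = 5/1 = 5, a_1 = floor((11 + 11)/5) = 4.
  m_2 = 5*4 - 11 = 9, d_2 = (126 - 9^2)/5 = 45/5 = 9, a_2 = floor((11 + 9)/9) = 2.
  m_3 = 9*2 - 9 = 9, d_3 = (126 - 9^2)/9 = 45/9 = 5, a_3 = floor((11 + 9)/5) = 4.
  m_4 = 5*4 - 9 = 11, d_4 = (126 - 11^2)/5 = 5/5 = 1, a_4 = floor((11 + 11)/1) = 22.
  m_5 = 1*22 - 11 = 11, d_5 = (126 - 11^2)/1 = 5/1 = 5: (m_5, d_5) = (m_1, d_1) = (11, 5), so from here the quotients repeat a_1, ..., a_4; the period length is 4.
Hence the expansion of sqrt(126) is a_0 = 11 followed by the repeating block 4, 2, 4, 22 (period 4).

[11; (4, 2, 4, 22)]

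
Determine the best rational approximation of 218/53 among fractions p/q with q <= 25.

Expand x = 218/53 as a continued fraction with the Euclidean algorithm:
  218 = 4*53 + 6, so a_0 = 4.
  53 = 8*6 + 5, so a_1 = 8.
  6 = 1*5 + 1, so a_2 = 1.
  5 = 5*1 + 0, so a_3 = 5.
so x = [4; 8, 1, 5].
Convergents (p_i = a_i*p_{i-1} + p_{i-2}, q_i = a_i*q_{i-1} + q_{i-2} with p_{-2}=0, p_{-1}=1, q_{-2}=1, q_{-1}=0), until the denominator exceeds 25:
  i=0: a_0=4, p_0 = 4*1 + 0 = 4, q_0 = 4*0 + 1 = 1.
  i=1: a_1=8, p_1 = 8*4 + 1 = 33, q_1 = 8*1 + 0 = 8.
  i=2: a_2=1, p_2 = 1*33 + 4 = 37, q_2 = 1*8 + 1 = 9.
  i=3: a_3=5, p_3 = 5*37 + 33 = 218, q_3 = 5*9 + 8 = 53.
q_3 = 53 > 25, so the last convergent with denominator <= 25 is p_2/q_2 = 37/9.
The closest fraction with denominator <= 25 is either p_2/q_2 or the intermediate fraction (k*p_2 + p_1)/(k*q_2 + q_1) with the largest k >= 1 whose denominator stays <= 25; these approach x as k grows, and every other convergent or intermediate fraction in range is farther away.
Largest k: floor((25 - q_1)/q_2) = floor((25 - 8)/9) = 1.
That gives (1*37 + 33)/(1*9 + 8) = 70/17.
Compare the errors: |x - 37/9| = |218*9 - 37*53|/(53*9) = 1/477, and |x - 70/17| = |218*17 - 70*53|/(53*17) = 4/901.
Cross-multiplying, 1*901 = 901 < 1908 = 4*477, so 1/477 is smaller: the convergent 37/9 is closer to x than 70/17.

37/9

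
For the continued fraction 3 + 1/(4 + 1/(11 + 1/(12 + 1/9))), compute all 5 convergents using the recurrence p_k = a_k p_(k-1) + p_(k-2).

Using the convergent recurrence p_i = a_i*p_{i-1} + p_{i-2}, q_i = a_i*q_{i-1} + q_{i-2} with p_{-2}=0, p_{-1}=1, q_{-2}=1, q_{-1}=0:
  i=0: a_0=3, p_0 = 3*1 + 0 = 3, q_0 = 3*0 + 1 = 1.
  i=1: a_1=4, p_1 = 4*3 + 1 = 13, q_1 = 4*1 + 0 = 4.
  i=2: a_2=11, p_2 = 11*13 + 3 = 146, q_2 = 11*4 + 1 = 45.
  i=3: a_3=12, p_3 = 12*146 + 13 = 1765, q_3 = 12*45 + 4 = 544.
  i=4: a_4=9, p_4 = 9*1765 + 146 = 16031, q_4 = 9*544 + 45 = 4941.

3/1, 13/4, 146/45, 1765/544, 16031/4941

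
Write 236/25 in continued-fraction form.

[9; 2, 3, 1, 2]

Run the Euclidean algorithm on 236 and 25; the successive quotients are the partial quotients a_0, a_1, ... (each step inverts the fractional part left over by the previous one):
  236 = 9*25 + 11, so a_0 = 9.
  25 = 2*11 + 3, so a_1 = 2.
  11 = 3*3 + 2, so a_2 = 3.
  3 = 1*2 + 1, so a_3 = 1.
  2 = 2*1 + 0, so a_4 = 2.
The remainder reaches 0 after 5 divisions, so the expansion has 5 partial quotients, read off in order.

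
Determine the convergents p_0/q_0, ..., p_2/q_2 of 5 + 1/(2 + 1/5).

5/1, 11/2, 60/11

Using the convergent recurrence p_i = a_i*p_{i-1} + p_{i-2}, q_i = a_i*q_{i-1} + q_{i-2} with p_{-2}=0, p_{-1}=1, q_{-2}=1, q_{-1}=0:
  i=0: a_0=5, p_0 = 5*1 + 0 = 5, q_0 = 5*0 + 1 = 1.
  i=1: a_1=2, p_1 = 2*5 + 1 = 11, q_1 = 2*1 + 0 = 2.
  i=2: a_2=5, p_2 = 5*11 + 5 = 60, q_2 = 5*2 + 1 = 11.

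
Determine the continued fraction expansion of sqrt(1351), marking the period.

Write x_i = (sqrt(1351) + m_i)/d_i with (m_0, d_0) = (0, 1). a_0 = floor(sqrt(1351)) = 36, since 36^2 = 1296 <= 1351 < 1369 = 37^2.
Iterate m_{i+1} = d_i*a_i - m_i, d_{i+1} = (1351 - m_{i+1}^2)/d_i, a_{i+1} = floor((a_0 + m_{i+1})/d_{i+1}):
  m_1 = 1*36 - 0 = 36, d_1 = (1351 - 36^2)/1 = 55/1 = 55, a_1 = floor((36 + 36)/55) = 1.
  m_2 = 55*1 - 36 = 19, d_2 = (1351 - 19^2)/55 = 990/55 = 18, a_2 = floor((36 + 19)/18) = 3.
  m_3 = 18*3 - 19 = 35, d_3 = (1351 - 35^2)/18 = 126/18 = 7, a_3 = floor((36 + 35)/7) = 10.
  m_4 = 7*10 - 35 = 35, d_4 = (1351 - 35^2)/7 = 126/7 = 18, a_4 = floor((36 + 35)/18) = 3.
  m_5 = 18*3 - 35 = 19, d_5 = (1351 - 19^2)/18 = 990/18 = 55, a_5 = floor((36 + 19)/55) = 1.
  m_6 = 55*1 - 19 = 36, d_6 = (1351 - 36^2)/55 = 55/55 = 1, a_6 = floor((36 + 36)/1) = 72.
  m_7 = 1*72 - 36 = 36, d_7 = (1351 - 36^2)/1 = 55/1 = 55: (m_7, d_7) = (m_1, d_1) = (36, 55), so from here the quotients repeat a_1, ..., a_6; the period length is 6.
Hence the expansion of sqrt(1351) is a_0 = 36 followed by the repeating block 1, 3, 10, 3, 1, 72 (period 6).

[36; (1, 3, 10, 3, 1, 72)]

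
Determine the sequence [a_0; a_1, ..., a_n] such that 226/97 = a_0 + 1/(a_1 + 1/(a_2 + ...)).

Run the Euclidean algorithm on 226 and 97; the successive quotients are the partial quotients a_0, a_1, ... (each step inverts the fractional part left over by the previous one):
  226 = 2*97 + 32, so a_0 = 2.
  97 = 3*32 + 1, so a_1 = 3.
  32 = 32*1 + 0, so a_2 = 32.
The remainder reaches 0 after 3 divisions, so the expansion has 3 partial quotients, read off in order.

[2; 3, 32]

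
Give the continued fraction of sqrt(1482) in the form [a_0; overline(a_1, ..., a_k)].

Write x_i = (sqrt(1482) + m_i)/d_i with (m_0, d_0) = (0, 1). a_0 = floor(sqrt(1482)) = 38, since 38^2 = 1444 <= 1482 < 1521 = 39^2.
Iterate m_{i+1} = d_i*a_i - m_i, d_{i+1} = (1482 - m_{i+1}^2)/d_i, a_{i+1} = floor((a_0 + m_{i+1})/d_{i+1}):
  m_1 = 1*38 - 0 = 38, d_1 = (1482 - 38^2)/1 = 38/1 = 38, a_1 = floor((38 + 38)/38) = 2.
  m_2 = 38*2 - 38 = 38, d_2 = (1482 - 38^2)/38 = 38/38 = 1, a_2 = floor((38 + 38)/1) = 76.
  m_3 = 1*76 - 38 = 38, d_3 = (1482 - 38^2)/1 = 38/1 = 38: (m_3, d_3) = (m_1, d_1) = (38, 38), so from here the quotients repeat a_1, a_2; the period length is 2.
Hence the expansion of sqrt(1482) is a_0 = 38 followed by the repeating block 2, 76 (period 2).

[38; overline(2, 76)]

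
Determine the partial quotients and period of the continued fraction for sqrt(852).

Write x_i = (sqrt(852) + m_i)/d_i with (m_0, d_0) = (0, 1). a_0 = floor(sqrt(852)) = 29, since 29^2 = 841 <= 852 < 900 = 30^2.
Iterate m_{i+1} = d_i*a_i - m_i, d_{i+1} = (852 - m_{i+1}^2)/d_i, a_{i+1} = floor((a_0 + m_{i+1})/d_{i+1}):
  m_1 = 1*29 - 0 = 29, d_1 = (852 - 29^2)/1 = 11/1 = 11, a_1 = floor((29 + 29)/11) = 5.
  m_2 = 11*5 - 29 = 26, d_2 = (852 - 26^2)/11 = 176/11 = 16, a_2 = floor((29 + 26)/16) = 3.
  m_3 = 16*3 - 26 = 22, d_3 = (852 - 22^2)/16 = 368/16 = 23, a_3 = floor((29 + 22)/23) = 2.
  m_4 = 23*2 - 22 = 24, d_4 = (852 - 24^2)/23 = 276/23 = 12, a_4 = floor((29 + 24)/12) = 4.
  m_5 = 12*4 - 24 = 24, d_5 = (852 - 24^2)/12 = 276/12 = 23, a_5 = floor((29 + 24)/23) = 2.
  m_6 = 23*2 - 24 = 22, d_6 = (852 - 22^2)/23 = 368/23 = 16, a_6 = floor((29 + 22)/16) = 3.
  m_7 = 16*3 - 22 = 26, d_7 = (852 - 26^2)/16 = 176/16 = 11, a_7 = floor((29 + 26)/11) = 5.
  m_8 = 11*5 - 26 = 29, d_8 = (852 - 29^2)/11 = 11/11 = 1, a_8 = floor((29 + 29)/1) = 58.
  m_9 = 1*58 - 29 = 29, d_9 = (852 - 29^2)/1 = 11/1 = 11: (m_9, d_9) = (m_1, d_1) = (29, 11), so from here the quotients repeat a_1, ..., a_8; the period length is 8.
Hence the expansion of sqrt(852) is a_0 = 29 followed by the repeating block 5, 3, 2, 4, 2, 3, 5, 58 (period 8).

[29; (5, 3, 2, 4, 2, 3, 5, 58)]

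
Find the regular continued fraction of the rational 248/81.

Run the Euclidean algorithm on 248 and 81; the successive quotients are the partial quotients a_0, a_1, ... (each step inverts the fractional part left over by the previous one):
  248 = 3*81 + 5, so a_0 = 3.
  81 = 16*5 + 1, so a_1 = 16.
  5 = 5*1 + 0, so a_2 = 5.
The remainder reaches 0 after 3 divisions, so the expansion has 3 partial quotients, read off in order.

[3; 16, 5]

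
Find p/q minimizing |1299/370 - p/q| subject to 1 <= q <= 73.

165/47

Expand x = 1299/370 as a continued fraction with the Euclidean algorithm:
  1299 = 3*370 + 189, so a_0 = 3.
  370 = 1*189 + 181, so a_1 = 1.
  189 = 1*181 + 8, so a_2 = 1.
  181 = 22*8 + 5, so a_3 = 22.
  8 = 1*5 + 3, so a_4 = 1.
  5 = 1*3 + 2, so a_5 = 1.
  3 = 1*2 + 1, so a_6 = 1.
  2 = 2*1 + 0, so a_7 = 2.
so x = [3; 1, 1, 22, 1, 1, 1, 2].
Convergents (p_i = a_i*p_{i-1} + p_{i-2}, q_i = a_i*q_{i-1} + q_{i-2} with p_{-2}=0, p_{-1}=1, q_{-2}=1, q_{-1}=0), until the denominator exceeds 73:
  i=0: a_0=3, p_0 = 3*1 + 0 = 3, q_0 = 3*0 + 1 = 1.
  i=1: a_1=1, p_1 = 1*3 + 1 = 4, q_1 = 1*1 + 0 = 1.
  i=2: a_2=1, p_2 = 1*4 + 3 = 7, q_2 = 1*1 + 1 = 2.
  i=3: a_3=22, p_3 = 22*7 + 4 = 158, q_3 = 22*2 + 1 = 45.
  i=4: a_4=1, p_4 = 1*158 + 7 = 165, q_4 = 1*45 + 2 = 47.
  i=5: a_5=1, p_5 = 1*165 + 158 = 323, q_5 = 1*47 + 45 = 92.
q_5 = 92 > 73, so the last convergent with denominator <= 73 is p_4/q_4 = 165/47.
The closest fraction with denominator <= 73 is either p_4/q_4 or the intermediate fraction (k*p_4 + p_3)/(k*q_4 + q_3) with the largest k >= 1 whose denominator stays <= 73; these approach x as k grows, and every other convergent or intermediate fraction in range is farther away.
Largest k: floor((73 - q_3)/q_4) = floor((73 - 45)/47) = 0.
Since k = 0, no intermediate fraction beyond p_4/q_4 has denominator <= 73, so the convergent 165/47 is the closest (its error is |1299*47 - 165*370|/(370*47) = 3/17390).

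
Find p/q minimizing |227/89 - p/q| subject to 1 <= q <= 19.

Expand x = 227/89 as a continued fraction with the Euclidean algorithm:
  227 = 2*89 + 49, so a_0 = 2.
  89 = 1*49 + 40, so a_1 = 1.
  49 = 1*40 + 9, so a_2 = 1.
  40 = 4*9 + 4, so a_3 = 4.
  9 = 2*4 + 1, so a_4 = 2.
  4 = 4*1 + 0, so a_5 = 4.
so x = [2; 1, 1, 4, 2, 4].
Convergents (p_i = a_i*p_{i-1} + p_{i-2}, q_i = a_i*q_{i-1} + q_{i-2} with p_{-2}=0, p_{-1}=1, q_{-2}=1, q_{-1}=0), until the denominator exceeds 19:
  i=0: a_0=2, p_0 = 2*1 + 0 = 2, q_0 = 2*0 + 1 = 1.
  i=1: a_1=1, p_1 = 1*2 + 1 = 3, q_1 = 1*1 + 0 = 1.
  i=2: a_2=1, p_2 = 1*3 + 2 = 5, q_2 = 1*1 + 1 = 2.
  i=3: a_3=4, p_3 = 4*5 + 3 = 23, q_3 = 4*2 + 1 = 9.
  i=4: a_4=2, p_4 = 2*23 + 5 = 51, q_4 = 2*9 + 2 = 20.
q_4 = 20 > 19, so the last convergent with denominator <= 19 is p_3/q_3 = 23/9.
The closest fraction with denominator <= 19 is either p_3/q_3 or the intermediate fraction (k*p_3 + p_2)/(k*q_3 + q_2) with the largest k >= 1 whose denominator stays <= 19; these approach x as k grows, and every other convergent or intermediate fraction in range is farther away.
Largest k: floor((19 - q_2)/q_3) = floor((19 - 2)/9) = 1.
That gives (1*23 + 5)/(1*9 + 2) = 28/11.
Compare the errors: |x - 23/9| = |227*9 - 23*89|/(89*9) = 4/801, and |x - 28/11| = |227*11 - 28*89|/(89*11) = 5/979.
Cross-multiplying, 4*979 = 3916 < 4005 = 5*801, so 4/801 is smaller: the convergent 23/9 is closer to x than 28/11.

23/9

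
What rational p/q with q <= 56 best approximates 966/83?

547/47

Expand x = 966/83 as a continued fraction with the Euclidean algorithm:
  966 = 11*83 + 53, so a_0 = 11.
  83 = 1*53 + 30, so a_1 = 1.
  53 = 1*30 + 23, so a_2 = 1.
  30 = 1*23 + 7, so a_3 = 1.
  23 = 3*7 + 2, so a_4 = 3.
  7 = 3*2 + 1, so a_5 = 3.
  2 = 2*1 + 0, so a_6 = 2.
so x = [11; 1, 1, 1, 3, 3, 2].
Convergents (p_i = a_i*p_{i-1} + p_{i-2}, q_i = a_i*q_{i-1} + q_{i-2} with p_{-2}=0, p_{-1}=1, q_{-2}=1, q_{-1}=0), until the denominator exceeds 56:
  i=0: a_0=11, p_0 = 11*1 + 0 = 11, q_0 = 11*0 + 1 = 1.
  i=1: a_1=1, p_1 = 1*11 + 1 = 12, q_1 = 1*1 + 0 = 1.
  i=2: a_2=1, p_2 = 1*12 + 11 = 23, q_2 = 1*1 + 1 = 2.
  i=3: a_3=1, p_3 = 1*23 + 12 = 35, q_3 = 1*2 + 1 = 3.
  i=4: a_4=3, p_4 = 3*35 + 23 = 128, q_4 = 3*3 + 2 = 11.
  i=5: a_5=3, p_5 = 3*128 + 35 = 419, q_5 = 3*11 + 3 = 36.
  i=6: a_6=2, p_6 = 2*419 + 128 = 966, q_6 = 2*36 + 11 = 83.
q_6 = 83 > 56, so the last convergent with denominator <= 56 is p_5/q_5 = 419/36.
The closest fraction with denominator <= 56 is either p_5/q_5 or the intermediate fraction (k*p_5 + p_4)/(k*q_5 + q_4) with the largest k >= 1 whose denominator stays <= 56; these approach x as k grows, and every other convergent or intermediate fraction in range is farther away.
Largest k: floor((56 - q_4)/q_5) = floor((56 - 11)/36) = 1.
That gives (1*419 + 128)/(1*36 + 11) = 547/47.
Compare the errors: |x - 419/36| = |966*36 - 419*83|/(83*36) = 1/2988, and |x - 547/47| = |966*47 - 547*83|/(83*47) = 1/3901.
Cross-multiplying, 1*2988 = 2988 < 3901 = 1*3901, so 1/3901 is smaller: the intermediate fraction 547/47 is closer to x than 419/36.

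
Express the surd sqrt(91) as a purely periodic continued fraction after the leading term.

Write x_i = (sqrt(91) + m_i)/d_i with (m_0, d_0) = (0, 1). a_0 = floor(sqrt(91)) = 9, since 9^2 = 81 <= 91 < 100 = 10^2.
Iterate m_{i+1} = d_i*a_i - m_i, d_{i+1} = (91 - m_{i+1}^2)/d_i, a_{i+1} = floor((a_0 + m_{i+1})/d_{i+1}):
  m_1 = 1*9 - 0 = 9, d_1 = (91 - 9^2)/1 = 10/1 = 10, a_1 = floor((9 + 9)/10) = 1.
  m_2 = 10*1 - 9 = 1, d_2 = (91 - 1^2)/10 = 90/10 = 9, a_2 = floor((9 + 1)/9) = 1.
  m_3 = 9*1 - 1 = 8, d_3 = (91 - 8^2)/9 = 27/9 = 3, a_3 = floor((9 + 8)/3) = 5.
  m_4 = 3*5 - 8 = 7, d_4 = (91 - 7^2)/3 = 42/3 = 14, a_4 = floor((9 + 7)/14) = 1.
  m_5 = 14*1 - 7 = 7, d_5 = (91 - 7^2)/14 = 42/14 = 3, a_5 = floor((9 + 7)/3) = 5.
  m_6 = 3*5 - 7 = 8, d_6 = (91 - 8^2)/3 = 27/3 = 9, a_6 = floor((9 + 8)/9) = 1.
  m_7 = 9*1 - 8 = 1, d_7 = (91 - 1^2)/9 = 90/9 = 10, a_7 = floor((9 + 1)/10) = 1.
  m_8 = 10*1 - 1 = 9, d_8 = (91 - 9^2)/10 = 10/10 = 1, a_8 = floor((9 + 9)/1) = 18.
  m_9 = 1*18 - 9 = 9, d_9 = (91 - 9^2)/1 = 10/1 = 10: (m_9, d_9) = (m_1, d_1) = (9, 10), so from here the quotients repeat a_1, ..., a_8; the period length is 8.
Hence the expansion of sqrt(91) is a_0 = 9 followed by the repeating block 1, 1, 5, 1, 5, 1, 1, 18 (period 8).

[9; (1, 1, 5, 1, 5, 1, 1, 18)]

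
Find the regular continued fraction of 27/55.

Run the Euclidean algorithm on 27 and 55; the successive quotients are the partial quotients a_0, a_1, ... (each step inverts the fractional part left over by the previous one):
  27 = 0*55 + 27, so a_0 = 0.
  55 = 2*27 + 1, so a_1 = 2.
  27 = 27*1 + 0, so a_2 = 27.
The remainder reaches 0 after 3 divisions, so the expansion has 3 partial quotients, read off in order.

[0; 2, 27]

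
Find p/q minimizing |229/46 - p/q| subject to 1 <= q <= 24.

119/24

Expand x = 229/46 as a continued fraction with the Euclidean algorithm:
  229 = 4*46 + 45, so a_0 = 4.
  46 = 1*45 + 1, so a_1 = 1.
  45 = 45*1 + 0, so a_2 = 45.
so x = [4; 1, 45].
Convergents (p_i = a_i*p_{i-1} + p_{i-2}, q_i = a_i*q_{i-1} + q_{i-2} with p_{-2}=0, p_{-1}=1, q_{-2}=1, q_{-1}=0), until the denominator exceeds 24:
  i=0: a_0=4, p_0 = 4*1 + 0 = 4, q_0 = 4*0 + 1 = 1.
  i=1: a_1=1, p_1 = 1*4 + 1 = 5, q_1 = 1*1 + 0 = 1.
  i=2: a_2=45, p_2 = 45*5 + 4 = 229, q_2 = 45*1 + 1 = 46.
q_2 = 46 > 24, so the last convergent with denominator <= 24 is p_1/q_1 = 5/1.
The closest fraction with denominator <= 24 is either p_1/q_1 or the intermediate fraction (k*p_1 + p_0)/(k*q_1 + q_0) with the largest k >= 1 whose denominator stays <= 24; these approach x as k grows, and every other convergent or intermediate fraction in range is farther away.
Largest k: floor((24 - q_0)/q_1) = floor((24 - 1)/1) = 23.
That gives (23*5 + 4)/(23*1 + 1) = 119/24.
Compare the errors: |x - 5/1| = |229*1 - 5*46|/(46*1) = 1/46, and |x - 119/24| = |229*24 - 119*46|/(46*24) = 22/1104.
Cross-multiplying, 22*46 = 1012 < 1104 = 1*1104, so 22/1104 is smaller: the intermediate fraction 119/24 is closer to x than 5/1.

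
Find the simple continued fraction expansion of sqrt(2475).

Write x_i = (sqrt(2475) + m_i)/d_i with (m_0, d_0) = (0, 1). a_0 = floor(sqrt(2475)) = 49, since 49^2 = 2401 <= 2475 < 2500 = 50^2.
Iterate m_{i+1} = d_i*a_i - m_i, d_{i+1} = (2475 - m_{i+1}^2)/d_i, a_{i+1} = floor((a_0 + m_{i+1})/d_{i+1}):
  m_1 = 1*49 - 0 = 49, d_1 = (2475 - 49^2)/1 = 74/1 = 74, a_1 = floor((49 + 49)/74) = 1.
  m_2 = 74*1 - 49 = 25, d_2 = (2475 - 25^2)/74 = 1850/74 = 25, a_2 = floor((49 + 25)/25) = 2.
  m_3 = 25*2 - 25 = 25, d_3 = (2475 - 25^2)/25 = 1850/25 = 74, a_3 = floor((49 + 25)/74) = 1.
  m_4 = 74*1 - 25 = 49, d_4 = (2475 - 49^2)/74 = 74/74 = 1, a_4 = floor((49 + 49)/1) = 98.
  m_5 = 1*98 - 49 = 49, d_5 = (2475 - 49^2)/1 = 74/1 = 74: (m_5, d_5) = (m_1, d_1) = (49, 74), so from here the quotients repeat a_1, ..., a_4; the period length is 4.
Hence the expansion of sqrt(2475) is a_0 = 49 followed by the repeating block 1, 2, 1, 98 (period 4).

[49; (1, 2, 1, 98)]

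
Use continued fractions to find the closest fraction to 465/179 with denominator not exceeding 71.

174/67

Expand x = 465/179 as a continued fraction with the Euclidean algorithm:
  465 = 2*179 + 107, so a_0 = 2.
  179 = 1*107 + 72, so a_1 = 1.
  107 = 1*72 + 35, so a_2 = 1.
  72 = 2*35 + 2, so a_3 = 2.
  35 = 17*2 + 1, so a_4 = 17.
  2 = 2*1 + 0, so a_5 = 2.
so x = [2; 1, 1, 2, 17, 2].
Convergents (p_i = a_i*p_{i-1} + p_{i-2}, q_i = a_i*q_{i-1} + q_{i-2} with p_{-2}=0, p_{-1}=1, q_{-2}=1, q_{-1}=0), until the denominator exceeds 71:
  i=0: a_0=2, p_0 = 2*1 + 0 = 2, q_0 = 2*0 + 1 = 1.
  i=1: a_1=1, p_1 = 1*2 + 1 = 3, q_1 = 1*1 + 0 = 1.
  i=2: a_2=1, p_2 = 1*3 + 2 = 5, q_2 = 1*1 + 1 = 2.
  i=3: a_3=2, p_3 = 2*5 + 3 = 13, q_3 = 2*2 + 1 = 5.
  i=4: a_4=17, p_4 = 17*13 + 5 = 226, q_4 = 17*5 + 2 = 87.
q_4 = 87 > 71, so the last convergent with denominator <= 71 is p_3/q_3 = 13/5.
The closest fraction with denominator <= 71 is either p_3/q_3 or the intermediate fraction (k*p_3 + p_2)/(k*q_3 + q_2) with the largest k >= 1 whose denominator stays <= 71; these approach x as k grows, and every other convergent or intermediate fraction in range is farther away.
Largest k: floor((71 - q_2)/q_3) = floor((71 - 2)/5) = 13.
That gives (13*13 + 5)/(13*5 + 2) = 174/67.
Compare the errors: |x - 13/5| = |465*5 - 13*179|/(179*5) = 2/895, and |x - 174/67| = |465*67 - 174*179|/(179*67) = 9/11993.
Cross-multiplying, 9*895 = 8055 < 23986 = 2*11993, so 9/11993 is smaller: the intermediate fraction 174/67 is closer to x than 13/5.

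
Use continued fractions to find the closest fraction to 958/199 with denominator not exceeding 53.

Expand x = 958/199 as a continued fraction with the Euclidean algorithm:
  958 = 4*199 + 162, so a_0 = 4.
  199 = 1*162 + 37, so a_1 = 1.
  162 = 4*37 + 14, so a_2 = 4.
  37 = 2*14 + 9, so a_3 = 2.
  14 = 1*9 + 5, so a_4 = 1.
  9 = 1*5 + 4, so a_5 = 1.
  5 = 1*4 + 1, so a_6 = 1.
  4 = 4*1 + 0, so a_7 = 4.
so x = [4; 1, 4, 2, 1, 1, 1, 4].
Convergents (p_i = a_i*p_{i-1} + p_{i-2}, q_i = a_i*q_{i-1} + q_{i-2} with p_{-2}=0, p_{-1}=1, q_{-2}=1, q_{-1}=0), until the denominator exceeds 53:
  i=0: a_0=4, p_0 = 4*1 + 0 = 4, q_0 = 4*0 + 1 = 1.
  i=1: a_1=1, p_1 = 1*4 + 1 = 5, q_1 = 1*1 + 0 = 1.
  i=2: a_2=4, p_2 = 4*5 + 4 = 24, q_2 = 4*1 + 1 = 5.
  i=3: a_3=2, p_3 = 2*24 + 5 = 53, q_3 = 2*5 + 1 = 11.
  i=4: a_4=1, p_4 = 1*53 + 24 = 77, q_4 = 1*11 + 5 = 16.
  i=5: a_5=1, p_5 = 1*77 + 53 = 130, q_5 = 1*16 + 11 = 27.
  i=6: a_6=1, p_6 = 1*130 + 77 = 207, q_6 = 1*27 + 16 = 43.
  i=7: a_7=4, p_7 = 4*207 + 130 = 958, q_7 = 4*43 + 27 = 199.
q_7 = 199 > 53, so the last convergent with denominator <= 53 is p_6/q_6 = 207/43.
The closest fraction with denominator <= 53 is either p_6/q_6 or the intermediate fraction (k*p_6 + p_5)/(k*q_6 + q_5) with the largest k >= 1 whose denominator stays <= 53; these approach x as k grows, and every other convergent or intermediate fraction in range is farther away.
Largest k: floor((53 - q_5)/q_6) = floor((53 - 27)/43) = 0.
Since k = 0, no intermediate fraction beyond p_6/q_6 has denominator <= 53, so the convergent 207/43 is the closest (its error is |958*43 - 207*199|/(199*43) = 1/8557).

207/43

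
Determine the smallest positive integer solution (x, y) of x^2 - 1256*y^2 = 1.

(x, y) = (392499, 11075)

First expand sqrt(1256) as a continued fraction. With x_i = (sqrt(1256) + m_i)/d_i and (m_0, d_0) = (0, 1): a_0 = floor(sqrt(1256)) = 35, since 35^2 = 1225 <= 1256 < 1296 = 36^2.
Iterate m_{i+1} = d_i*a_i - m_i, d_{i+1} = (1256 - m_{i+1}^2)/d_i, a_{i+1} = floor((a_0 + m_{i+1})/d_{i+1}):
  m_1 = 1*35 - 0 = 35, d_1 = (1256 - 35^2)/1 = 31/1 = 31, a_1 = floor((35 + 35)/31) = 2.
  m_2 = 31*2 - 35 = 27, d_2 = (1256 - 27^2)/31 = 527/31 = 17, a_2 = floor((35 + 27)/17) = 3.
  m_3 = 17*3 - 27 = 24, d_3 = (1256 - 24^2)/17 = 680/17 = 40, a_3 = floor((35 + 24)/40) = 1.
  m_4 = 40*1 - 24 = 16, d_4 = (1256 - 16^2)/40 = 1000/40 = 25, a_4 = floor((35 + 16)/25) = 2.
  m_5 = 25*2 - 16 = 34, d_5 = (1256 - 34^2)/25 = 100/25 = 4, a_5 = floor((35 + 34)/4) = 17.
  m_6 = 4*17 - 34 = 34, d_6 = (1256 - 34^2)/4 = 100/4 = 25, a_6 = floor((35 + 34)/25) = 2.
  m_7 = 25*2 - 34 = 16, d_7 = (1256 - 16^2)/25 = 1000/25 = 40, a_7 = floor((35 + 16)/40) = 1.
  m_8 = 40*1 - 16 = 24, d_8 = (1256 - 24^2)/40 = 680/40 = 17, a_8 = floor((35 + 24)/17) = 3.
  m_9 = 17*3 - 24 = 27, d_9 = (1256 - 27^2)/17 = 527/17 = 31, a_9 = floor((35 + 27)/31) = 2.
  m_10 = 31*2 - 27 = 35, d_10 = (1256 - 35^2)/31 = 31/31 = 1, a_10 = floor((35 + 35)/1) = 70.
  m_11 = 1*70 - 35 = 35, d_11 = (1256 - 35^2)/1 = 31/1 = 31: (m_11, d_11) = (m_1, d_1) = (35, 31), so from here the quotients repeat a_1, ..., a_10; the period length is 10.
So sqrt(1256) = [35; (2, 3, 1, 2, 17, 2, 1, 3, 2, 70)] with period length k = 10.
k is even, so the fundamental solution of x^2 - 1256y^2 = 1 is (p_{k-1}, q_{k-1}) = (p_9, q_9); compute convergents through index 9.
Convergents (p_i = a_i*p_{i-1} + p_{i-2}, q_i = a_i*q_{i-1} + q_{i-2} with p_{-2}=0, p_{-1}=1, q_{-2}=1, q_{-1}=0):
  i=0: a_0=35, p_0 = 35*1 + 0 = 35, q_0 = 35*0 + 1 = 1.
  i=1: a_1=2, p_1 = 2*35 + 1 = 71, q_1 = 2*1 + 0 = 2.
  i=2: a_2=3, p_2 = 3*71 + 35 = 248, q_2 = 3*2 + 1 = 7.
  i=3: a_3=1, p_3 = 1*248 + 71 = 319, q_3 = 1*7 + 2 = 9.
  i=4: a_4=2, p_4 = 2*319 + 248 = 886, q_4 = 2*9 + 7 = 25.
  i=5: a_5=17, p_5 = 17*886 + 319 = 15381, q_5 = 17*25 + 9 = 434.
  i=6: a_6=2, p_6 = 2*15381 + 886 = 31648, q_6 = 2*434 + 25 = 893.
  i=7: a_7=1, p_7 = 1*31648 + 15381 = 47029, q_7 = 1*893 + 434 = 1327.
  i=8: a_8=3, p_8 = 3*47029 + 31648 = 172735, q_8 = 3*1327 + 893 = 4874.
  i=9: a_9=2, p_9 = 2*172735 + 47029 = 392499, q_9 = 2*4874 + 1327 = 11075.
Check: 392499^2 - 1256*11075^2 = 154055465001 - 154055465000 = 1, so (x, y) = (392499, 11075) solves the equation, and by the theorem it is the least positive solution.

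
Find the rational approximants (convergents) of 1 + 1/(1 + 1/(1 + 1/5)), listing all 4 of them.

Using the convergent recurrence p_i = a_i*p_{i-1} + p_{i-2}, q_i = a_i*q_{i-1} + q_{i-2} with p_{-2}=0, p_{-1}=1, q_{-2}=1, q_{-1}=0:
  i=0: a_0=1, p_0 = 1*1 + 0 = 1, q_0 = 1*0 + 1 = 1.
  i=1: a_1=1, p_1 = 1*1 + 1 = 2, q_1 = 1*1 + 0 = 1.
  i=2: a_2=1, p_2 = 1*2 + 1 = 3, q_2 = 1*1 + 1 = 2.
  i=3: a_3=5, p_3 = 5*3 + 2 = 17, q_3 = 5*2 + 1 = 11.

1/1, 2/1, 3/2, 17/11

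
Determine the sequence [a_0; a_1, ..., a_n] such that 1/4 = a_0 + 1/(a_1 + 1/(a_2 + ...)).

Run the Euclidean algorithm on 1 and 4; the successive quotients are the partial quotients a_0, a_1, ... (each step inverts the fractional part left over by the previous one):
  1 = 0*4 + 1, so a_0 = 0.
  4 = 4*1 + 0, so a_1 = 4.
The remainder reaches 0 after 2 divisions, so the expansion has 2 partial quotients, read off in order.

[0; 4]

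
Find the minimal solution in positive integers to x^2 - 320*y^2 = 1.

First expand sqrt(320) as a continued fraction. With x_i = (sqrt(320) + m_i)/d_i and (m_0, d_0) = (0, 1): a_0 = floor(sqrt(320)) = 17, since 17^2 = 289 <= 320 < 324 = 18^2.
Iterate m_{i+1} = d_i*a_i - m_i, d_{i+1} = (320 - m_{i+1}^2)/d_i, a_{i+1} = floor((a_0 + m_{i+1})/d_{i+1}):
  m_1 = 1*17 - 0 = 17, d_1 = (320 - 17^2)/1 = 31/1 = 31, a_1 = floor((17 + 17)/31) = 1.
  m_2 = 31*1 - 17 = 14, d_2 = (320 - 14^2)/31 = 124/31 = 4, a_2 = floor((17 + 14)/4) = 7.
  m_3 = 4*7 - 14 = 14, d_3 = (320 - 14^2)/4 = 124/4 = 31, a_3 = floor((17 + 14)/31) = 1.
  m_4 = 31*1 - 14 = 17, d_4 = (320 - 17^2)/31 = 31/31 = 1, a_4 = floor((17 + 17)/1) = 34.
  m_5 = 1*34 - 17 = 17, d_5 = (320 - 17^2)/1 = 31/1 = 31: (m_5, d_5) = (m_1, d_1) = (17, 31), so from here the quotients repeat a_1, ..., a_4; the period length is 4.
So sqrt(320) = [17; (1, 7, 1, 34)] with period length k = 4.
k is even, so the fundamental solution of x^2 - 320y^2 = 1 is (p_{k-1}, q_{k-1}) = (p_3, q_3); compute convergents through index 3.
Convergents (p_i = a_i*p_{i-1} + p_{i-2}, q_i = a_i*q_{i-1} + q_{i-2} with p_{-2}=0, p_{-1}=1, q_{-2}=1, q_{-1}=0):
  i=0: a_0=17, p_0 = 17*1 + 0 = 17, q_0 = 17*0 + 1 = 1.
  i=1: a_1=1, p_1 = 1*17 + 1 = 18, q_1 = 1*1 + 0 = 1.
  i=2: a_2=7, p_2 = 7*18 + 17 = 143, q_2 = 7*1 + 1 = 8.
  i=3: a_3=1, p_3 = 1*143 + 18 = 161, q_3 = 1*8 + 1 = 9.
Check: 161^2 - 320*9^2 = 25921 - 25920 = 1, so (x, y) = (161, 9) solves the equation, and by the theorem it is the least positive solution.

(x, y) = (161, 9)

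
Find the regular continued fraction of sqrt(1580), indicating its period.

[39; (1, 2, 1, 78)]

Write x_i = (sqrt(1580) + m_i)/d_i with (m_0, d_0) = (0, 1). a_0 = floor(sqrt(1580)) = 39, since 39^2 = 1521 <= 1580 < 1600 = 40^2.
Iterate m_{i+1} = d_i*a_i - m_i, d_{i+1} = (1580 - m_{i+1}^2)/d_i, a_{i+1} = floor((a_0 + m_{i+1})/d_{i+1}):
  m_1 = 1*39 - 0 = 39, d_1 = (1580 - 39^2)/1 = 59/1 = 59, a_1 = floor((39 + 39)/59) = 1.
  m_2 = 59*1 - 39 = 20, d_2 = (1580 - 20^2)/59 = 1180/59 = 20, a_2 = floor((39 + 20)/20) = 2.
  m_3 = 20*2 - 20 = 20, d_3 = (1580 - 20^2)/20 = 1180/20 = 59, a_3 = floor((39 + 20)/59) = 1.
  m_4 = 59*1 - 20 = 39, d_4 = (1580 - 39^2)/59 = 59/59 = 1, a_4 = floor((39 + 39)/1) = 78.
  m_5 = 1*78 - 39 = 39, d_5 = (1580 - 39^2)/1 = 59/1 = 59: (m_5, d_5) = (m_1, d_1) = (39, 59), so from here the quotients repeat a_1, ..., a_4; the period length is 4.
Hence the expansion of sqrt(1580) is a_0 = 39 followed by the repeating block 1, 2, 1, 78 (period 4).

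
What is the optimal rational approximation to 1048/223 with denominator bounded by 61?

Expand x = 1048/223 as a continued fraction with the Euclidean algorithm:
  1048 = 4*223 + 156, so a_0 = 4.
  223 = 1*156 + 67, so a_1 = 1.
  156 = 2*67 + 22, so a_2 = 2.
  67 = 3*22 + 1, so a_3 = 3.
  22 = 22*1 + 0, so a_4 = 22.
so x = [4; 1, 2, 3, 22].
Convergents (p_i = a_i*p_{i-1} + p_{i-2}, q_i = a_i*q_{i-1} + q_{i-2} with p_{-2}=0, p_{-1}=1, q_{-2}=1, q_{-1}=0), until the denominator exceeds 61:
  i=0: a_0=4, p_0 = 4*1 + 0 = 4, q_0 = 4*0 + 1 = 1.
  i=1: a_1=1, p_1 = 1*4 + 1 = 5, q_1 = 1*1 + 0 = 1.
  i=2: a_2=2, p_2 = 2*5 + 4 = 14, q_2 = 2*1 + 1 = 3.
  i=3: a_3=3, p_3 = 3*14 + 5 = 47, q_3 = 3*3 + 1 = 10.
  i=4: a_4=22, p_4 = 22*47 + 14 = 1048, q_4 = 22*10 + 3 = 223.
q_4 = 223 > 61, so the last convergent with denominator <= 61 is p_3/q_3 = 47/10.
The closest fraction with denominator <= 61 is either p_3/q_3 or the intermediate fraction (k*p_3 + p_2)/(k*q_3 + q_2) with the largest k >= 1 whose denominator stays <= 61; these approach x as k grows, and every other convergent or intermediate fraction in range is farther away.
Largest k: floor((61 - q_2)/q_3) = floor((61 - 3)/10) = 5.
That gives (5*47 + 14)/(5*10 + 3) = 249/53.
Compare the errors: |x - 47/10| = |1048*10 - 47*223|/(223*10) = 1/2230, and |x - 249/53| = |1048*53 - 249*223|/(223*53) = 17/11819.
Cross-multiplying, 1*11819 = 11819 < 37910 = 17*2230, so 1/2230 is smaller: the convergent 47/10 is closer to x than 249/53.

47/10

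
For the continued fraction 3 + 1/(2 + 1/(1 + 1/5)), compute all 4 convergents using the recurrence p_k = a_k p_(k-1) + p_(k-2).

Using the convergent recurrence p_i = a_i*p_{i-1} + p_{i-2}, q_i = a_i*q_{i-1} + q_{i-2} with p_{-2}=0, p_{-1}=1, q_{-2}=1, q_{-1}=0:
  i=0: a_0=3, p_0 = 3*1 + 0 = 3, q_0 = 3*0 + 1 = 1.
  i=1: a_1=2, p_1 = 2*3 + 1 = 7, q_1 = 2*1 + 0 = 2.
  i=2: a_2=1, p_2 = 1*7 + 3 = 10, q_2 = 1*2 + 1 = 3.
  i=3: a_3=5, p_3 = 5*10 + 7 = 57, q_3 = 5*3 + 2 = 17.

3/1, 7/2, 10/3, 57/17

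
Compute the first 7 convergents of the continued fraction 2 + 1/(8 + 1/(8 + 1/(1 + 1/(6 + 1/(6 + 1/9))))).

Using the convergent recurrence p_i = a_i*p_{i-1} + p_{i-2}, q_i = a_i*q_{i-1} + q_{i-2} with p_{-2}=0, p_{-1}=1, q_{-2}=1, q_{-1}=0:
  i=0: a_0=2, p_0 = 2*1 + 0 = 2, q_0 = 2*0 + 1 = 1.
  i=1: a_1=8, p_1 = 8*2 + 1 = 17, q_1 = 8*1 + 0 = 8.
  i=2: a_2=8, p_2 = 8*17 + 2 = 138, q_2 = 8*8 + 1 = 65.
  i=3: a_3=1, p_3 = 1*138 + 17 = 155, q_3 = 1*65 + 8 = 73.
  i=4: a_4=6, p_4 = 6*155 + 138 = 1068, q_4 = 6*73 + 65 = 503.
  i=5: a_5=6, p_5 = 6*1068 + 155 = 6563, q_5 = 6*503 + 73 = 3091.
  i=6: a_6=9, p_6 = 9*6563 + 1068 = 60135, q_6 = 9*3091 + 503 = 28322.

2/1, 17/8, 138/65, 155/73, 1068/503, 6563/3091, 60135/28322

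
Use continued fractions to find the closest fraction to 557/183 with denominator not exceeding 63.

70/23

Expand x = 557/183 as a continued fraction with the Euclidean algorithm:
  557 = 3*183 + 8, so a_0 = 3.
  183 = 22*8 + 7, so a_1 = 22.
  8 = 1*7 + 1, so a_2 = 1.
  7 = 7*1 + 0, so a_3 = 7.
so x = [3; 22, 1, 7].
Convergents (p_i = a_i*p_{i-1} + p_{i-2}, q_i = a_i*q_{i-1} + q_{i-2} with p_{-2}=0, p_{-1}=1, q_{-2}=1, q_{-1}=0), until the denominator exceeds 63:
  i=0: a_0=3, p_0 = 3*1 + 0 = 3, q_0 = 3*0 + 1 = 1.
  i=1: a_1=22, p_1 = 22*3 + 1 = 67, q_1 = 22*1 + 0 = 22.
  i=2: a_2=1, p_2 = 1*67 + 3 = 70, q_2 = 1*22 + 1 = 23.
  i=3: a_3=7, p_3 = 7*70 + 67 = 557, q_3 = 7*23 + 22 = 183.
q_3 = 183 > 63, so the last convergent with denominator <= 63 is p_2/q_2 = 70/23.
The closest fraction with denominator <= 63 is either p_2/q_2 or the intermediate fraction (k*p_2 + p_1)/(k*q_2 + q_1) with the largest k >= 1 whose denominator stays <= 63; these approach x as k grows, and every other convergent or intermediate fraction in range is farther away.
Largest k: floor((63 - q_1)/q_2) = floor((63 - 22)/23) = 1.
That gives (1*70 + 67)/(1*23 + 22) = 137/45.
Compare the errors: |x - 70/23| = |557*23 - 70*183|/(183*23) = 1/4209, and |x - 137/45| = |557*45 - 137*183|/(183*45) = 6/8235.
Cross-multiplying, 1*8235 = 8235 < 25254 = 6*4209, so 1/4209 is smaller: the convergent 70/23 is closer to x than 137/45.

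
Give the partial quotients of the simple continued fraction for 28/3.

Run the Euclidean algorithm on 28 and 3; the successive quotients are the partial quotients a_0, a_1, ... (each step inverts the fractional part left over by the previous one):
  28 = 9*3 + 1, so a_0 = 9.
  3 = 3*1 + 0, so a_1 = 3.
The remainder reaches 0 after 2 divisions, so the expansion has 2 partial quotients, read off in order.

[9; 3]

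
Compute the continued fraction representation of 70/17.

Run the Euclidean algorithm on 70 and 17; the successive quotients are the partial quotients a_0, a_1, ... (each step inverts the fractional part left over by the previous one):
  70 = 4*17 + 2, so a_0 = 4.
  17 = 8*2 + 1, so a_1 = 8.
  2 = 2*1 + 0, so a_2 = 2.
The remainder reaches 0 after 3 divisions, so the expansion has 3 partial quotients, read off in order.

[4; 8, 2]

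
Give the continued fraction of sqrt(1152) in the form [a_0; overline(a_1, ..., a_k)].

[33; overline(1, 15, 1, 66)]

Write x_i = (sqrt(1152) + m_i)/d_i with (m_0, d_0) = (0, 1). a_0 = floor(sqrt(1152)) = 33, since 33^2 = 1089 <= 1152 < 1156 = 34^2.
Iterate m_{i+1} = d_i*a_i - m_i, d_{i+1} = (1152 - m_{i+1}^2)/d_i, a_{i+1} = floor((a_0 + m_{i+1})/d_{i+1}):
  m_1 = 1*33 - 0 = 33, d_1 = (1152 - 33^2)/1 = 63/1 = 63, a_1 = floor((33 + 33)/63) = 1.
  m_2 = 63*1 - 33 = 30, d_2 = (1152 - 30^2)/63 = 252/63 = 4, a_2 = floor((33 + 30)/4) = 15.
  m_3 = 4*15 - 30 = 30, d_3 = (1152 - 30^2)/4 = 252/4 = 63, a_3 = floor((33 + 30)/63) = 1.
  m_4 = 63*1 - 30 = 33, d_4 = (1152 - 33^2)/63 = 63/63 = 1, a_4 = floor((33 + 33)/1) = 66.
  m_5 = 1*66 - 33 = 33, d_5 = (1152 - 33^2)/1 = 63/1 = 63: (m_5, d_5) = (m_1, d_1) = (33, 63), so from here the quotients repeat a_1, ..., a_4; the period length is 4.
Hence the expansion of sqrt(1152) is a_0 = 33 followed by the repeating block 1, 15, 1, 66 (period 4).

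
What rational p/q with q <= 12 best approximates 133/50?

Expand x = 133/50 as a continued fraction with the Euclidean algorithm:
  133 = 2*50 + 33, so a_0 = 2.
  50 = 1*33 + 17, so a_1 = 1.
  33 = 1*17 + 16, so a_2 = 1.
  17 = 1*16 + 1, so a_3 = 1.
  16 = 16*1 + 0, so a_4 = 16.
so x = [2; 1, 1, 1, 16].
Convergents (p_i = a_i*p_{i-1} + p_{i-2}, q_i = a_i*q_{i-1} + q_{i-2} with p_{-2}=0, p_{-1}=1, q_{-2}=1, q_{-1}=0), until the denominator exceeds 12:
  i=0: a_0=2, p_0 = 2*1 + 0 = 2, q_0 = 2*0 + 1 = 1.
  i=1: a_1=1, p_1 = 1*2 + 1 = 3, q_1 = 1*1 + 0 = 1.
  i=2: a_2=1, p_2 = 1*3 + 2 = 5, q_2 = 1*1 + 1 = 2.
  i=3: a_3=1, p_3 = 1*5 + 3 = 8, q_3 = 1*2 + 1 = 3.
  i=4: a_4=16, p_4 = 16*8 + 5 = 133, q_4 = 16*3 + 2 = 50.
q_4 = 50 > 12, so the last convergent with denominator <= 12 is p_3/q_3 = 8/3.
The closest fraction with denominator <= 12 is either p_3/q_3 or the intermediate fraction (k*p_3 + p_2)/(k*q_3 + q_2) with the largest k >= 1 whose denominator stays <= 12; these approach x as k grows, and every other convergent or intermediate fraction in range is farther away.
Largest k: floor((12 - q_2)/q_3) = floor((12 - 2)/3) = 3.
That gives (3*8 + 5)/(3*3 + 2) = 29/11.
Compare the errors: |x - 8/3| = |133*3 - 8*50|/(50*3) = 1/150, and |x - 29/11| = |133*11 - 29*50|/(50*11) = 13/550.
Cross-multiplying, 1*550 = 550 < 1950 = 13*150, so 1/150 is smaller: the convergent 8/3 is closer to x than 29/11.

8/3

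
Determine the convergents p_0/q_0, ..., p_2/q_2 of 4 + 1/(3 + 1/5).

Using the convergent recurrence p_i = a_i*p_{i-1} + p_{i-2}, q_i = a_i*q_{i-1} + q_{i-2} with p_{-2}=0, p_{-1}=1, q_{-2}=1, q_{-1}=0:
  i=0: a_0=4, p_0 = 4*1 + 0 = 4, q_0 = 4*0 + 1 = 1.
  i=1: a_1=3, p_1 = 3*4 + 1 = 13, q_1 = 3*1 + 0 = 3.
  i=2: a_2=5, p_2 = 5*13 + 4 = 69, q_2 = 5*3 + 1 = 16.

4/1, 13/3, 69/16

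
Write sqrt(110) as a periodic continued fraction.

[10; (2, 20)]

Write x_i = (sqrt(110) + m_i)/d_i with (m_0, d_0) = (0, 1). a_0 = floor(sqrt(110)) = 10, since 10^2 = 100 <= 110 < 121 = 11^2.
Iterate m_{i+1} = d_i*a_i - m_i, d_{i+1} = (110 - m_{i+1}^2)/d_i, a_{i+1} = floor((a_0 + m_{i+1})/d_{i+1}):
  m_1 = 1*10 - 0 = 10, d_1 = (110 - 10^2)/1 = 10/1 = 10, a_1 = floor((10 + 10)/10) = 2.
  m_2 = 10*2 - 10 = 10, d_2 = (110 - 10^2)/10 = 10/10 = 1, a_2 = floor((10 + 10)/1) = 20.
  m_3 = 1*20 - 10 = 10, d_3 = (110 - 10^2)/1 = 10/1 = 10: (m_3, d_3) = (m_1, d_1) = (10, 10), so from here the quotients repeat a_1, a_2; the period length is 2.
Hence the expansion of sqrt(110) is a_0 = 10 followed by the repeating block 2, 20 (period 2).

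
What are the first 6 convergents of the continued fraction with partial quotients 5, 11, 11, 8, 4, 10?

Using the convergent recurrence p_i = a_i*p_{i-1} + p_{i-2}, q_i = a_i*q_{i-1} + q_{i-2} with p_{-2}=0, p_{-1}=1, q_{-2}=1, q_{-1}=0:
  i=0: a_0=5, p_0 = 5*1 + 0 = 5, q_0 = 5*0 + 1 = 1.
  i=1: a_1=11, p_1 = 11*5 + 1 = 56, q_1 = 11*1 + 0 = 11.
  i=2: a_2=11, p_2 = 11*56 + 5 = 621, q_2 = 11*11 + 1 = 122.
  i=3: a_3=8, p_3 = 8*621 + 56 = 5024, q_3 = 8*122 + 11 = 987.
  i=4: a_4=4, p_4 = 4*5024 + 621 = 20717, q_4 = 4*987 + 122 = 4070.
  i=5: a_5=10, p_5 = 10*20717 + 5024 = 212194, q_5 = 10*4070 + 987 = 41687.

5/1, 56/11, 621/122, 5024/987, 20717/4070, 212194/41687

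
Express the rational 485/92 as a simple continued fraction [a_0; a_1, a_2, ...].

Run the Euclidean algorithm on 485 and 92; the successive quotients are the partial quotients a_0, a_1, ... (each step inverts the fractional part left over by the previous one):
  485 = 5*92 + 25, so a_0 = 5.
  92 = 3*25 + 17, so a_1 = 3.
  25 = 1*17 + 8, so a_2 = 1.
  17 = 2*8 + 1, so a_3 = 2.
  8 = 8*1 + 0, so a_4 = 8.
The remainder reaches 0 after 5 divisions, so the expansion has 5 partial quotients, read off in order.

[5; 3, 1, 2, 8]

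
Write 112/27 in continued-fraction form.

[4; 6, 1, 3]

Run the Euclidean algorithm on 112 and 27; the successive quotients are the partial quotients a_0, a_1, ... (each step inverts the fractional part left over by the previous one):
  112 = 4*27 + 4, so a_0 = 4.
  27 = 6*4 + 3, so a_1 = 6.
  4 = 1*3 + 1, so a_2 = 1.
  3 = 3*1 + 0, so a_3 = 3.
The remainder reaches 0 after 4 divisions, so the expansion has 4 partial quotients, read off in order.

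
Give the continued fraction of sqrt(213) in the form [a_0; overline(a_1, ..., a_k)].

[14; overline(1, 1, 2, 6, 1, 8, 1, 6, 2, 1, 1, 28)]

Write x_i = (sqrt(213) + m_i)/d_i with (m_0, d_0) = (0, 1). a_0 = floor(sqrt(213)) = 14, since 14^2 = 196 <= 213 < 225 = 15^2.
Iterate m_{i+1} = d_i*a_i - m_i, d_{i+1} = (213 - m_{i+1}^2)/d_i, a_{i+1} = floor((a_0 + m_{i+1})/d_{i+1}):
  m_1 = 1*14 - 0 = 14, d_1 = (213 - 14^2)/1 = 17/1 = 17, a_1 = floor((14 + 14)/17) = 1.
  m_2 = 17*1 - 14 = 3, d_2 = (213 - 3^2)/17 = 204/17 = 12, a_2 = floor((14 + 3)/12) = 1.
  m_3 = 12*1 - 3 = 9, d_3 = (213 - 9^2)/12 = 132/12 = 11, a_3 = floor((14 + 9)/11) = 2.
  m_4 = 11*2 - 9 = 13, d_4 = (213 - 13^2)/11 = 44/11 = 4, a_4 = floor((14 + 13)/4) = 6.
  m_5 = 4*6 - 13 = 11, d_5 = (213 - 11^2)/4 = 92/4 = 23, a_5 = floor((14 + 11)/23) = 1.
  m_6 = 23*1 - 11 = 12, d_6 = (213 - 12^2)/23 = 69/23 = 3, a_6 = floor((14 + 12)/3) = 8.
  m_7 = 3*8 - 12 = 12, d_7 = (213 - 12^2)/3 = 69/3 = 23, a_7 = floor((14 + 12)/23) = 1.
  m_8 = 23*1 - 12 = 11, d_8 = (213 - 11^2)/23 = 92/23 = 4, a_8 = floor((14 + 11)/4) = 6.
  m_9 = 4*6 - 11 = 13, d_9 = (213 - 13^2)/4 = 44/4 = 11, a_9 = floor((14 + 13)/11) = 2.
  m_10 = 11*2 - 13 = 9, d_10 = (213 - 9^2)/11 = 132/11 = 12, a_10 = floor((14 + 9)/12) = 1.
  m_11 = 12*1 - 9 = 3, d_11 = (213 - 3^2)/12 = 204/12 = 17, a_11 = floor((14 + 3)/17) = 1.
  m_12 = 17*1 - 3 = 14, d_12 = (213 - 14^2)/17 = 17/17 = 1, a_12 = floor((14 + 14)/1) = 28.
  m_13 = 1*28 - 14 = 14, d_13 = (213 - 14^2)/1 = 17/1 = 17: (m_13, d_13) = (m_1, d_1) = (14, 17), so from here the quotients repeat a_1, ..., a_12; the period length is 12.
Hence the expansion of sqrt(213) is a_0 = 14 followed by the repeating block 1, 1, 2, 6, 1, 8, 1, 6, 2, 1, 1, 28 (period 12).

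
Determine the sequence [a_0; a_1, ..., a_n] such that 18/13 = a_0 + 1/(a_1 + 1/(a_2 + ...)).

[1; 2, 1, 1, 2]

Run the Euclidean algorithm on 18 and 13; the successive quotients are the partial quotients a_0, a_1, ... (each step inverts the fractional part left over by the previous one):
  18 = 1*13 + 5, so a_0 = 1.
  13 = 2*5 + 3, so a_1 = 2.
  5 = 1*3 + 2, so a_2 = 1.
  3 = 1*2 + 1, so a_3 = 1.
  2 = 2*1 + 0, so a_4 = 2.
The remainder reaches 0 after 5 divisions, so the expansion has 5 partial quotients, read off in order.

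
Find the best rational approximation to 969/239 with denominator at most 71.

223/55

Expand x = 969/239 as a continued fraction with the Euclidean algorithm:
  969 = 4*239 + 13, so a_0 = 4.
  239 = 18*13 + 5, so a_1 = 18.
  13 = 2*5 + 3, so a_2 = 2.
  5 = 1*3 + 2, so a_3 = 1.
  3 = 1*2 + 1, so a_4 = 1.
  2 = 2*1 + 0, so a_5 = 2.
so x = [4; 18, 2, 1, 1, 2].
Convergents (p_i = a_i*p_{i-1} + p_{i-2}, q_i = a_i*q_{i-1} + q_{i-2} with p_{-2}=0, p_{-1}=1, q_{-2}=1, q_{-1}=0), until the denominator exceeds 71:
  i=0: a_0=4, p_0 = 4*1 + 0 = 4, q_0 = 4*0 + 1 = 1.
  i=1: a_1=18, p_1 = 18*4 + 1 = 73, q_1 = 18*1 + 0 = 18.
  i=2: a_2=2, p_2 = 2*73 + 4 = 150, q_2 = 2*18 + 1 = 37.
  i=3: a_3=1, p_3 = 1*150 + 73 = 223, q_3 = 1*37 + 18 = 55.
  i=4: a_4=1, p_4 = 1*223 + 150 = 373, q_4 = 1*55 + 37 = 92.
q_4 = 92 > 71, so the last convergent with denominator <= 71 is p_3/q_3 = 223/55.
The closest fraction with denominator <= 71 is either p_3/q_3 or the intermediate fraction (k*p_3 + p_2)/(k*q_3 + q_2) with the largest k >= 1 whose denominator stays <= 71; these approach x as k grows, and every other convergent or intermediate fraction in range is farther away.
Largest k: floor((71 - q_2)/q_3) = floor((71 - 37)/55) = 0.
Since k = 0, no intermediate fraction beyond p_3/q_3 has denominator <= 71, so the convergent 223/55 is the closest (its error is |969*55 - 223*239|/(239*55) = 2/13145).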